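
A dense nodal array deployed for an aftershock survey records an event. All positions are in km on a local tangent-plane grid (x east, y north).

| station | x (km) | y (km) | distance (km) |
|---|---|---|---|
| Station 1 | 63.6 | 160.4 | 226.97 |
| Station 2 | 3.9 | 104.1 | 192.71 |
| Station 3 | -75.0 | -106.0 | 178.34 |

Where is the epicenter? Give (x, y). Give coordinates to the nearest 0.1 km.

Circle about each station: (x − 63.6)² + (y − 160.4)² = 226.97²; (x − 3.9)² + (y − 104.1)² = 192.71²; (x + 75.0)² + (y + 106.0)² = 178.34².
Subtracting the Station 1 equation from the Station 2 and Station 3 equations removes the quadratic terms:
-119.4 x − 112.6 y = -4542.86
-277.2 x − 532.8 y = 6798.11
Solving the 2×2 system: x ≈ 98.3, y ≈ -63.9 km.
Check against Station 1 (with the unrounded x, y): √((x − 63.6)²+(y − 160.4)²) = 226.98 ≈ 226.97 km. ✓

98.3 km east, -63.9 km north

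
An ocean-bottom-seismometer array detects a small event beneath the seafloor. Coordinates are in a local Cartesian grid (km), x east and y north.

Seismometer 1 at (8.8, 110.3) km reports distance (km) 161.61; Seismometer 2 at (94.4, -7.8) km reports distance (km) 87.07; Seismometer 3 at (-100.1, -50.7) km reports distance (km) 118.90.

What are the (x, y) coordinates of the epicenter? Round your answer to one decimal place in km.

Circle about each station: (x − 8.8)² + (y − 110.3)² = 161.61²; (x − 94.4)² + (y + 7.8)² = 87.07²; (x + 100.1)² + (y + 50.7)² = 118.90².
Subtracting the Seismometer 1 equation from the Seismometer 2 and Seismometer 3 equations removes the quadratic terms:
171.2 x − 236.2 y = 15265.28
-217.8 x − 322.0 y = 12327.55
Solving the 2×2 system: x ≈ 18.8, y ≈ -51.0 km.
Check against Seismometer 1 (with the unrounded x, y): √((x − 8.8)²+(y − 110.3)²) = 161.61 ≈ 161.61 km. ✓

x ≈ 18.8 km, y ≈ -51.0 km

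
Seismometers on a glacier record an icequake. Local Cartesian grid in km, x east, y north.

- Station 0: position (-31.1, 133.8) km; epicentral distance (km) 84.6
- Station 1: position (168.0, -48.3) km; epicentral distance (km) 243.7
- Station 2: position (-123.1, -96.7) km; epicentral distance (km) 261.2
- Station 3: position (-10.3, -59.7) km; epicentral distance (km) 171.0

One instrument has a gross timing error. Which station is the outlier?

Solve using three stations at a time. Using Station 0, Station 2, Station 3 (subtract circle equations pairwise → linear system) gives (x, y) ≈ (47.2, 101.4).
Distances from that point to each station vs reported:
  Station 0: calculated 84.7 vs reported 84.6 → residual 0.1 km
  Station 1: calculated 192.4 vs reported 243.7 → residual 51.3 km
  Station 2: calculated 261.2 vs reported 261.2 → residual 0.0 km
  Station 3: calculated 171.1 vs reported 171.0 → residual 0.1 km
Station 0, Station 2, Station 3 are mutually consistent (residuals ≈ 0); Station 1 is off by 51.3 km.

Station 1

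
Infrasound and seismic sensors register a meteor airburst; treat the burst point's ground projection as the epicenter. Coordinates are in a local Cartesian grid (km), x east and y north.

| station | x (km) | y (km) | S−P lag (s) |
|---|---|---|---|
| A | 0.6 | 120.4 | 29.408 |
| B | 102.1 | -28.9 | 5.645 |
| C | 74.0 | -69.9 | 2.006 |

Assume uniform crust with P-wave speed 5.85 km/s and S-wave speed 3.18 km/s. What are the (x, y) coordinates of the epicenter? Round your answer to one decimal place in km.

x ≈ 87.2 km, y ≈ -65.3 km

Distance from S−P lag: d = Δt · v_P v_S / (v_P − v_S) = Δt · (5.85·3.18)/(5.85−3.18) ≈ 6.9674·Δt.
So d_A = 204.90, d_B = 39.33, d_C = 13.98 km.
Circle about each station: (x − 0.6)² + (y − 120.4)² = 204.90²; (x − 102.1)² + (y + 28.9)² = 39.33²; (x − 74.0)² + (y + 69.9)² = 13.98².
Subtracting the A equation from the B and C equations removes the quadratic terms:
203.0 x − 298.6 y = 37200.26
146.8 x − 380.6 y = 37654.06
Solving the 2×2 system: x ≈ 87.2, y ≈ -65.3 km.
Check against A (with the unrounded x, y): √((x − 0.6)²+(y − 120.4)²) = 204.90 ≈ 204.90 km. ✓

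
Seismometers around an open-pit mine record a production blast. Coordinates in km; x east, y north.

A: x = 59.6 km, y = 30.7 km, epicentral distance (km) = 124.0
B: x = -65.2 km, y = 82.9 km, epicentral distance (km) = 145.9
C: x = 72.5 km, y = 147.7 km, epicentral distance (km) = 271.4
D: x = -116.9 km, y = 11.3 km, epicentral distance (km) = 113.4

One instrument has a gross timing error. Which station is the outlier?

Solve using three stations at a time. Using A, B, D (subtract circle equations pairwise → linear system) gives (x, y) ≈ (-27.1, -57.9).
Distances from that point to each station vs reported:
  A: calculated 124.0 vs reported 124.0 → residual 0.0 km
  B: calculated 145.9 vs reported 145.9 → residual 0.0 km
  C: calculated 228.5 vs reported 271.4 → residual 42.9 km
  D: calculated 113.4 vs reported 113.4 → residual 0.0 km
A, B, D are mutually consistent (residuals ≈ 0); C is off by 42.9 km.

C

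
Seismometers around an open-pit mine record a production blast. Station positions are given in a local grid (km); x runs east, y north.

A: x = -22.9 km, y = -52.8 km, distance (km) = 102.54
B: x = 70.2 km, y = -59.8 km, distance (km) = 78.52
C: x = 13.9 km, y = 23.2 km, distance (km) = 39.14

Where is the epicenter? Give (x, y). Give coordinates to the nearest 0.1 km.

Circle about each station: (x + 22.9)² + (y + 52.8)² = 102.54²; (x − 70.2)² + (y + 59.8)² = 78.52²; (x − 13.9)² + (y − 23.2)² = 39.14².
Subtracting the A equation from the B and C equations removes the quadratic terms:
186.2 x − 14.0 y = 9540.89
73.6 x + 152.0 y = 6401.71
Solving the 2×2 system: x ≈ 52.5, y ≈ 16.7 km.

52.5 km east, 16.7 km north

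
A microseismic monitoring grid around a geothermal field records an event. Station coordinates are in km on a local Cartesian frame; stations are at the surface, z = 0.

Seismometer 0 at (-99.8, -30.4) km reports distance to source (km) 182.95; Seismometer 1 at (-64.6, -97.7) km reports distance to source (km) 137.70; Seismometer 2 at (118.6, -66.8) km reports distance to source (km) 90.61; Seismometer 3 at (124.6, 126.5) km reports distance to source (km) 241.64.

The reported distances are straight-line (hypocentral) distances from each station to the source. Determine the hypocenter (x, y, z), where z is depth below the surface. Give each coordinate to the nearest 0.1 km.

Each station gives a sphere (x−x_i)² + (y−y_i)² + z² = d_i² (stations at z=0).
Subtracting the Seismometer 0 sphere from Seismometer 1 and Seismometer 2: z² cancels, leaving linear equations in x and y:
70.4 x − 134.6 y = 17343.66
436.8 x − 72.8 y = 32904.53
Solving: x ≈ 58.998, y ≈ -97.995 km (keep extra digits for the depth step; rounded: 59.0, -98.0).
Then from the Seismometer 0 sphere: z² = 182.95² − (x + 99.8)² − (y + 30.4)² with x = 58.998, y = -97.995, so z ≈ 60.703 ≈ 60.7 km.

x ≈ 59.0 km, y ≈ -98.0 km, depth ≈ 60.7 km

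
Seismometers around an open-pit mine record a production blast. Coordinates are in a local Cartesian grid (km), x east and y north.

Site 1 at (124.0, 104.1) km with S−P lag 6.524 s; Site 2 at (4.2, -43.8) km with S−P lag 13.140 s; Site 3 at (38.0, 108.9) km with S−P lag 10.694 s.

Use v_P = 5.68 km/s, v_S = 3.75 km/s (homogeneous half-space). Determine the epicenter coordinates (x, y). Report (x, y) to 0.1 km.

Distance from S−P lag: d = Δt · v_P v_S / (v_P − v_S) = Δt · (5.68·3.75)/(5.68−3.75) ≈ 11.0363·Δt.
So d_Site 1 = 72.00, d_Site 2 = 145.02, d_Site 3 = 118.02 km.
Circle about each station: (x − 124.0)² + (y − 104.1)² = 72.00²; (x − 4.2)² + (y + 43.8)² = 145.02²; (x − 38.0)² + (y − 108.9)² = 118.02².
Subtracting the Site 1 equation from the Site 2 and Site 3 equations removes the quadratic terms:
-239.6 x − 295.8 y = -40123.53
-172.0 x + 9.6 y = -21654.32
Solving the 2×2 system: x ≈ 127.7, y ≈ 32.2 km.

x ≈ 127.7 km, y ≈ 32.2 km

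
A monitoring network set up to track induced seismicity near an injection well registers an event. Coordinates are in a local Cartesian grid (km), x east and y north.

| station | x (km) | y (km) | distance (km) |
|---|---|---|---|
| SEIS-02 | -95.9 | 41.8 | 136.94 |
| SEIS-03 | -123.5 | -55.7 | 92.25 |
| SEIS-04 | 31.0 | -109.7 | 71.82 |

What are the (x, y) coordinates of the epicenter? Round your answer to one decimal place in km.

-34.7 km east, -80.7 km north

Circle about each station: (x + 95.9)² + (y − 41.8)² = 136.94²; (x + 123.5)² + (y + 55.7)² = 92.25²; (x − 31.0)² + (y + 109.7)² = 71.82².
Subtracting the SEIS-02 equation from the SEIS-03 and SEIS-04 equations removes the quadratic terms:
-55.2 x − 195.0 y = 17653.19
253.8 x − 303.0 y = 15645.49
Solving the 2×2 system: x ≈ -34.7, y ≈ -80.7 km.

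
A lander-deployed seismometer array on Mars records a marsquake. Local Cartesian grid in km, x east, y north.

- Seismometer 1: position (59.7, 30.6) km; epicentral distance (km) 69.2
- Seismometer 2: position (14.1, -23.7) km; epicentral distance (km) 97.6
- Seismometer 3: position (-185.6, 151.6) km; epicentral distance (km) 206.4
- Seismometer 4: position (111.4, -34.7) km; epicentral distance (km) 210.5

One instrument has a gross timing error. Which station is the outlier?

Seismometer 4

Solve using three stations at a time. Using Seismometer 1, Seismometer 2, Seismometer 3 (subtract circle equations pairwise → linear system) gives (x, y) ≈ (5.4, 73.5).
Distances from that point to each station vs reported:
  Seismometer 1: calculated 69.2 vs reported 69.2 → residual 0.0 km
  Seismometer 2: calculated 97.6 vs reported 97.6 → residual 0.0 km
  Seismometer 3: calculated 206.4 vs reported 206.4 → residual 0.0 km
  Seismometer 4: calculated 151.4 vs reported 210.5 → residual 59.1 km
Seismometer 1, Seismometer 2, Seismometer 3 are mutually consistent (residuals ≈ 0); Seismometer 4 is off by 59.1 km.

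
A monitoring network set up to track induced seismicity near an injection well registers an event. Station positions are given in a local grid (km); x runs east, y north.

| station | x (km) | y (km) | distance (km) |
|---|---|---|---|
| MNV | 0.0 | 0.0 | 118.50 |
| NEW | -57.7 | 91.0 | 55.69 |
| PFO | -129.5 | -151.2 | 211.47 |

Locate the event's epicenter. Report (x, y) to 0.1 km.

x ≈ -103.0 km, y ≈ 58.6 km

Circle about each station: x² + y² = 118.50²; (x + 57.7)² + (y − 91.0)² = 55.69²; (x + 129.5)² + (y + 151.2)² = 211.47².
Subtracting the MNV equation from the NEW and PFO equations removes the quadratic terms:
-115.4 x + 182.0 y = 22551.16
-259.0 x − 302.4 y = 8954.38
Solving the 2×2 system: x ≈ -103.0, y ≈ 58.6 km.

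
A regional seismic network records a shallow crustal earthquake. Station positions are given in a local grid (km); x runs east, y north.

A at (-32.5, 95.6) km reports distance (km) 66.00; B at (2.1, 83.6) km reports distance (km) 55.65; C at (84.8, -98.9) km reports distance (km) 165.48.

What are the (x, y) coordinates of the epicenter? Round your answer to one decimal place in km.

Circle about each station: (x + 32.5)² + (y − 95.6)² = 66.00²; (x − 2.1)² + (y − 83.6)² = 55.65²; (x − 84.8)² + (y + 98.9)² = 165.48².
Subtracting the A equation from the B and C equations removes the quadratic terms:
69.2 x − 24.0 y = -1943.16
234.6 x − 389.0 y = -16250.99
Solving the 2×2 system: x ≈ -17.2, y ≈ 31.4 km.

(-17.2, 31.4)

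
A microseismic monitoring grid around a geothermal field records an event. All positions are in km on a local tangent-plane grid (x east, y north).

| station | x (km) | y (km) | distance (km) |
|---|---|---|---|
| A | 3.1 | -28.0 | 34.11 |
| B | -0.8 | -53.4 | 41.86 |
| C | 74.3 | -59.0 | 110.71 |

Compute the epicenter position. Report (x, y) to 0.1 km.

Circle about each station: (x − 3.1)² + (y + 28.0)² = 34.11²; (x + 0.8)² + (y + 53.4)² = 41.86²; (x − 74.3)² + (y + 59.0)² = 110.71².
Subtracting the A equation from the B and C equations removes the quadratic terms:
-7.8 x − 50.8 y = 1469.82
142.4 x − 62.0 y = -2885.33
Solving the 2×2 system: x ≈ -30.8, y ≈ -24.2 km.

-30.8 km east, -24.2 km north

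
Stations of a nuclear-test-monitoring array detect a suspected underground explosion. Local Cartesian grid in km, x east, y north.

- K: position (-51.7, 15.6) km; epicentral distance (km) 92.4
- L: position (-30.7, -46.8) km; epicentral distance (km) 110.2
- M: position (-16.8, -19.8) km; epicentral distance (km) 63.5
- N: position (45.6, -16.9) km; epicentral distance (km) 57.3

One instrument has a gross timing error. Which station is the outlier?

Solve using three stations at a time. Using K, L, N (subtract circle equations pairwise → linear system) gives (x, y) ≈ (37.5, 39.8).
Distances from that point to each station vs reported:
  K: calculated 92.4 vs reported 92.4 → residual 0.0 km
  L: calculated 110.2 vs reported 110.2 → residual 0.0 km
  M: calculated 80.6 vs reported 63.5 → residual 17.1 km
  N: calculated 57.2 vs reported 57.3 → residual 0.1 km
K, L, N are mutually consistent (residuals ≈ 0); M is off by 17.1 km.

M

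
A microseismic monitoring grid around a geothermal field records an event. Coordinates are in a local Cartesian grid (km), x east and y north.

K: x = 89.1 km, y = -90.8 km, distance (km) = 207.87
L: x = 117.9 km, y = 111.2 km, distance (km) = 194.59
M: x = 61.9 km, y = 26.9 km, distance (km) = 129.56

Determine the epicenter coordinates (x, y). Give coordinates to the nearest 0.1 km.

-66.0 km east, 47.6 km north

Circle about each station: (x − 89.1)² + (y + 90.8)² = 207.87²; (x − 117.9)² + (y − 111.2)² = 194.59²; (x − 61.9)² + (y − 26.9)² = 129.56².
Subtracting pairs of circle equations eliminates x²+y² and gives linear equations (the radical axes):
57.6 x + 404.0 y = 15427.07
-54.4 x + 235.4 y = 14795.91
Solving the 2×2 system: x ≈ -66.0, y ≈ 47.6 km.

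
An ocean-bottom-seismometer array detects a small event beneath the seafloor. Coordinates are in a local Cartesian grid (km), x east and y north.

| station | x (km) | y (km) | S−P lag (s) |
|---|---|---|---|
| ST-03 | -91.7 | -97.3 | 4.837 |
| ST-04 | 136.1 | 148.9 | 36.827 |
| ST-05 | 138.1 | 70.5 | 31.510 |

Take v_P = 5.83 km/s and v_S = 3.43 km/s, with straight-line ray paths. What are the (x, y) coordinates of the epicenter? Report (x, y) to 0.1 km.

Distance from S−P lag: d = Δt · v_P v_S / (v_P − v_S) = Δt · (5.83·3.43)/(5.83−3.43) ≈ 8.3320·Δt.
So d_ST-03 = 40.30, d_ST-04 = 306.84, d_ST-05 = 262.54 km.
Circle about each station: (x + 91.7)² + (y + 97.3)² = 40.30²; (x − 136.1)² + (y − 148.9)² = 306.84²; (x − 138.1)² + (y − 70.5)² = 262.54².
Subtracting the ST-03 equation from the ST-04 and ST-05 equations removes the quadratic terms:
455.6 x + 492.4 y = -69708.46
459.6 x + 335.6 y = -61137.48
Solving the 2×2 system: x ≈ -91.4, y ≈ -57.0 km.

-91.4 km east, -57.0 km north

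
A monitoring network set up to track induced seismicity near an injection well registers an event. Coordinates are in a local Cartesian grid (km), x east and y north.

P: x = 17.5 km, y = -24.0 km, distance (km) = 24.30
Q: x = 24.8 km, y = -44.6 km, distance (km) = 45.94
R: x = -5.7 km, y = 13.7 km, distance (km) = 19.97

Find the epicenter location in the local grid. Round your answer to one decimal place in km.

Circle about each station: (x − 17.5)² + (y + 24.0)² = 24.30²; (x − 24.8)² + (y + 44.6)² = 45.94²; (x + 5.7)² + (y − 13.7)² = 19.97².
Subtracting pairs of circle equations eliminates x²+y² and gives linear equations (the radical axes):
14.6 x − 41.2 y = 201.96
-46.4 x + 75.4 y = -470.38
Solving the 2×2 system: x ≈ 5.1, y ≈ -3.1 km.
Check against P (with the unrounded x, y): √((x − 17.5)²+(y + 24.0)²) = 24.30 ≈ 24.30 km. ✓

(5.1, -3.1)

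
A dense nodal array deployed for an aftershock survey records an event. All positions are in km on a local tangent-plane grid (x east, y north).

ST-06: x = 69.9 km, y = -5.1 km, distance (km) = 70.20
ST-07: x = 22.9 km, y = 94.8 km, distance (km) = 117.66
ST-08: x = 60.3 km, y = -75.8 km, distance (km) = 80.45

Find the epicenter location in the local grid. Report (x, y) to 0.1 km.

Circle about each station: (x − 69.9)² + (y + 5.1)² = 70.20²; (x − 22.9)² + (y − 94.8)² = 117.66²; (x − 60.3)² + (y + 75.8)² = 80.45².
Subtracting pairs of circle equations eliminates x²+y² and gives linear equations (the radical axes):
-94.0 x + 199.8 y = -4316.41
-19.2 x − 141.4 y = 2925.55
Solving the 2×2 system: x ≈ 1.5, y ≈ -20.9 km.

1.5 km east, -20.9 km north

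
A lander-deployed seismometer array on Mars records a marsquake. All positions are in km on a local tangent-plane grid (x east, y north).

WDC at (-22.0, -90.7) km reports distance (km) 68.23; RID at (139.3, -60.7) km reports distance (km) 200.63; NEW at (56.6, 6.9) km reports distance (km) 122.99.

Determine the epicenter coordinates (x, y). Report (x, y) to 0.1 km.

Circle about each station: (x + 22.0)² + (y + 90.7)² = 68.23²; (x − 139.3)² + (y + 60.7)² = 200.63²; (x − 56.6)² + (y − 6.9)² = 122.99².
Subtracting pairs of circle equations eliminates x²+y² and gives linear equations (the radical axes):
322.6 x + 60.0 y = -21218.57
157.2 x + 195.2 y = -15930.53
Solving the 2×2 system: x ≈ -59.5, y ≈ -33.7 km.

(-59.5, -33.7)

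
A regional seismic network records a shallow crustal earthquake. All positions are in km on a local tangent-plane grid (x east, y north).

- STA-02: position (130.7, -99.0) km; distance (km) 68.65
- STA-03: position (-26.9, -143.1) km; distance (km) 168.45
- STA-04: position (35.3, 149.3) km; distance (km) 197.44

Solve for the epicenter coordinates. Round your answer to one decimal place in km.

x ≈ 103.2 km, y ≈ -36.1 km

Circle about each station: (x − 130.7)² + (y + 99.0)² = 68.65²; (x + 26.9)² + (y + 143.1)² = 168.45²; (x − 35.3)² + (y − 149.3)² = 197.44².
Subtracting the STA-02 equation from the STA-03 and STA-04 equations removes the quadratic terms:
-315.2 x − 88.2 y = -29344.85
-190.8 x + 496.6 y = -37616.64
Solving the 2×2 system: x ≈ 103.2, y ≈ -36.1 km.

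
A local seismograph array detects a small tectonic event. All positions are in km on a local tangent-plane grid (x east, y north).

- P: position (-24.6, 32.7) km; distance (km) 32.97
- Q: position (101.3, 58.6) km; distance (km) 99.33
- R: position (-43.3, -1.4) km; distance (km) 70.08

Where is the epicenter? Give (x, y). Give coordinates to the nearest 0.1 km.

Circle about each station: (x + 24.6)² + (y − 32.7)² = 32.97²; (x − 101.3)² + (y − 58.6)² = 99.33²; (x + 43.3)² + (y + 1.4)² = 70.08².
Subtracting pairs of circle equations eliminates x²+y² and gives linear equations (the radical axes):
251.8 x + 51.8 y = 3241.77
-37.4 x − 68.2 y = -3621.79
Solving the 2×2 system: x ≈ 2.2, y ≈ 51.9 km.

x ≈ 2.2 km, y ≈ 51.9 km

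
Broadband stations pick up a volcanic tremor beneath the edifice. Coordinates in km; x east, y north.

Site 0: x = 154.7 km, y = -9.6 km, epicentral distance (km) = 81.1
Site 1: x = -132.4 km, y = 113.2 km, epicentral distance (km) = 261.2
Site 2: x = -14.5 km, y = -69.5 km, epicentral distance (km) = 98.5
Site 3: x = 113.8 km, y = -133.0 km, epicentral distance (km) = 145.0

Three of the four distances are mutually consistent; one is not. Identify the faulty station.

Solve using three stations at a time. Using Site 0, Site 1, Site 2 (subtract circle equations pairwise → linear system) gives (x, y) ≈ (79.4, -39.7).
Distances from that point to each station vs reported:
  Site 0: calculated 81.1 vs reported 81.1 → residual 0.0 km
  Site 1: calculated 261.2 vs reported 261.2 → residual 0.0 km
  Site 2: calculated 98.5 vs reported 98.5 → residual 0.0 km
  Site 3: calculated 99.5 vs reported 145.0 → residual 45.5 km
Site 0, Site 1, Site 2 are mutually consistent (residuals ≈ 0); Site 3 is off by 45.5 km.

Site 3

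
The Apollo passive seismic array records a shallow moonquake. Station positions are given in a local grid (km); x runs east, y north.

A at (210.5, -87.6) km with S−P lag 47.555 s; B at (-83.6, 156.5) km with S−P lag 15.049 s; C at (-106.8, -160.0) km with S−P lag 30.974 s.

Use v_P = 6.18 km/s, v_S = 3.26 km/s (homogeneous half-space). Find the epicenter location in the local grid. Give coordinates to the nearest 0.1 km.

Distance from S−P lag: d = Δt · v_P v_S / (v_P − v_S) = Δt · (6.18·3.26)/(6.18−3.26) ≈ 6.8996·Δt.
So d_A = 328.11, d_B = 103.83, d_C = 213.71 km.
Circle about each station: (x − 210.5)² + (y + 87.6)² = 328.11²; (x + 83.6)² + (y − 156.5)² = 103.83²; (x + 106.8)² + (y + 160.0)² = 213.71².
Subtracting the A equation from the B and C equations removes the quadratic terms:
-588.2 x + 488.2 y = 76372.70
-634.6 x − 144.8 y = 47006.44
Solving the 2×2 system: x ≈ -86.1, y ≈ 52.7 km.

(-86.1, 52.7)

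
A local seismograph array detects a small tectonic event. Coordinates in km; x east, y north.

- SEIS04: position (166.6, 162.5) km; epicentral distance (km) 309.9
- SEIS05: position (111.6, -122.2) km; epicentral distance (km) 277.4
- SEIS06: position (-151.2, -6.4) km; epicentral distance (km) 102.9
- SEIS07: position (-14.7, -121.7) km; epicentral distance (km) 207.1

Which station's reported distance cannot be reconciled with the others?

Solve using three stations at a time. Using SEIS05, SEIS06, SEIS07 (subtract circle equations pairwise → linear system) gives (x, y) ≈ (-85.6, 72.9).
Distances from that point to each station vs reported:
  SEIS04: calculated 267.7 vs reported 309.9 → residual 42.2 km
  SEIS05: calculated 277.4 vs reported 277.4 → residual 0.0 km
  SEIS06: calculated 102.9 vs reported 102.9 → residual 0.0 km
  SEIS07: calculated 207.1 vs reported 207.1 → residual 0.0 km
SEIS05, SEIS06, SEIS07 are mutually consistent (residuals ≈ 0); SEIS04 is off by 42.2 km.

SEIS04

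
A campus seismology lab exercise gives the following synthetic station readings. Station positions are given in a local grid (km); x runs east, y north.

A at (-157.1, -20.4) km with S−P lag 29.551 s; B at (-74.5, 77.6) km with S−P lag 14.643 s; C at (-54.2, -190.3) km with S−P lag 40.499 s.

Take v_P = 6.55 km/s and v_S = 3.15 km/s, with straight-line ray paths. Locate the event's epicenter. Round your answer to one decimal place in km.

x ≈ 9.0 km, y ≈ 47.2 km

Distance from S−P lag: d = Δt · v_P v_S / (v_P − v_S) = Δt · (6.55·3.15)/(6.55−3.15) ≈ 6.0684·Δt.
So d_A = 179.33, d_B = 88.86, d_C = 245.76 km.
Circle about each station: (x + 157.1)² + (y + 20.4)² = 179.33²; (x + 74.5)² + (y − 77.6)² = 88.86²; (x + 54.2)² + (y + 190.3)² = 245.76².
Subtracting pairs of circle equations eliminates x²+y² and gives linear equations (the radical axes):
165.2 x + 196.0 y = 10738.59
205.8 x − 339.8 y = -14183.57
Solving the 2×2 system: x ≈ 9.0, y ≈ 47.2 km.
Check against A (with the unrounded x, y): √((x + 157.1)²+(y + 20.4)²) = 179.34 ≈ 179.33 km. ✓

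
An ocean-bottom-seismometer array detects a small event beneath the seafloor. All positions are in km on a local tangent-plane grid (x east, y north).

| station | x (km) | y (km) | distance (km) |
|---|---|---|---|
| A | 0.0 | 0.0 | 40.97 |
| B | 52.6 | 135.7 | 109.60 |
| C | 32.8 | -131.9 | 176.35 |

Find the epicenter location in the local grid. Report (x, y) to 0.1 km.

Circle about each station: x² + y² = 40.97²; (x − 52.6)² + (y − 135.7)² = 109.60²; (x − 32.8)² + (y + 131.9)² = 176.35².
Subtracting pairs of circle equations eliminates x²+y² and gives linear equations (the radical axes):
105.2 x + 271.4 y = 10847.63
65.6 x − 263.8 y = -10947.33
Solving the 2×2 system: x ≈ -2.4, y ≈ 40.9 km.
Check against A (with the unrounded x, y): √(x²+y²) = 40.97 ≈ 40.97 km. ✓

(-2.4, 40.9)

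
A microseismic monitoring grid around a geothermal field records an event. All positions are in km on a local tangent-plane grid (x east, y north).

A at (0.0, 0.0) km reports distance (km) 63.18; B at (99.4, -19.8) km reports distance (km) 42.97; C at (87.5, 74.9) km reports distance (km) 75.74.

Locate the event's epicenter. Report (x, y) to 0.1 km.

63.1 km east, 3.2 km north

Circle about each station: x² + y² = 63.18²; (x − 99.4)² + (y + 19.8)² = 42.97²; (x − 87.5)² + (y − 74.9)² = 75.74².
Subtracting the A equation from the B and C equations removes the quadratic terms:
198.8 x − 39.6 y = 12417.69
175.0 x + 149.8 y = 11521.42
Solving the 2×2 system: x ≈ 63.1, y ≈ 3.2 km.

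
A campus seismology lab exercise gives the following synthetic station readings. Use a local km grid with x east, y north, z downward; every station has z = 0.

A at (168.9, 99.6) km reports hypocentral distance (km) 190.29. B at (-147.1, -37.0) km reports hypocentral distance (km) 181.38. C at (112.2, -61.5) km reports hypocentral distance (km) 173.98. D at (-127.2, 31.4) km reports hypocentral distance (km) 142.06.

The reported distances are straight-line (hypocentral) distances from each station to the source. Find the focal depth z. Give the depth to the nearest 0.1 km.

z ≈ 65.9 km

Each station gives a sphere (x−x_i)² + (y−y_i)² + z² = d_i² (stations at z=0).
Subtracting the A sphere from B and C: z² cancels, leaving linear equations in x and y:
-632.0 x − 273.2 y = -12128.38
-113.4 x − 322.2 y = -16135.04
Solving: x ≈ -2.898, y ≈ 51.098 km (keep extra digits for the depth step; rounded: -2.9, 51.1).
Then from the A sphere: z² = 190.29² − (x − 168.9)² − (y − 99.6)² with x = -2.898, y = 51.098, so z ≈ 65.904 ≈ 65.9 km.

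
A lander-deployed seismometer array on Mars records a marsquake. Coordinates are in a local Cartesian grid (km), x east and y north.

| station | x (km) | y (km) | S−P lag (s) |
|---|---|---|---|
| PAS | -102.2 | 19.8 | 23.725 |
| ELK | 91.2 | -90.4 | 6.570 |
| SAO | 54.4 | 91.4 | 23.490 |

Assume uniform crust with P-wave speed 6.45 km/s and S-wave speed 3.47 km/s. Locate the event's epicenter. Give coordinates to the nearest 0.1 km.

42.2 km east, -84.6 km north

Distance from S−P lag: d = Δt · v_P v_S / (v_P − v_S) = Δt · (6.45·3.47)/(6.45−3.47) ≈ 7.5106·Δt.
So d_PAS = 178.19, d_ELK = 49.34, d_SAO = 176.42 km.
Circle about each station: (x + 102.2)² + (y − 19.8)² = 178.19²; (x − 91.2)² + (y + 90.4)² = 49.34²; (x − 54.4)² + (y − 91.4)² = 176.42².
Subtracting the PAS equation from the ELK and SAO equations removes the quadratic terms:
386.8 x − 220.4 y = 34969.96
313.2 x + 143.2 y = 1104.10
Solving the 2×2 system: x ≈ 42.2, y ≈ -84.6 km.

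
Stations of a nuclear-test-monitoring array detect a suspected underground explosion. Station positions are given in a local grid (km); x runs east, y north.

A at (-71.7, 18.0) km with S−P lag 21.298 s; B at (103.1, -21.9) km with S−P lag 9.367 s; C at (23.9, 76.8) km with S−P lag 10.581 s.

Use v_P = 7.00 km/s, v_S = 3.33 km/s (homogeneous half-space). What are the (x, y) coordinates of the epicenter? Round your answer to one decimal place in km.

Distance from S−P lag: d = Δt · v_P v_S / (v_P − v_S) = Δt · (7.00·3.33)/(7.00−3.33) ≈ 6.3515·Δt.
So d_A = 135.27, d_B = 59.49, d_C = 67.21 km.
Circle about each station: (x + 71.7)² + (y − 18.0)² = 135.27²; (x − 103.1)² + (y + 21.9)² = 59.49²; (x − 23.9)² + (y − 76.8)² = 67.21².
Subtracting the A equation from the B and C equations removes the quadratic terms:
349.6 x − 79.8 y = 20403.24
191.2 x + 117.6 y = 14785.35
Solving the 2×2 system: x ≈ 63.5, y ≈ 22.5 km.
Check against A (with the unrounded x, y): √((x + 71.7)²+(y − 18.0)²) = 135.27 ≈ 135.27 km. ✓

(63.5, 22.5)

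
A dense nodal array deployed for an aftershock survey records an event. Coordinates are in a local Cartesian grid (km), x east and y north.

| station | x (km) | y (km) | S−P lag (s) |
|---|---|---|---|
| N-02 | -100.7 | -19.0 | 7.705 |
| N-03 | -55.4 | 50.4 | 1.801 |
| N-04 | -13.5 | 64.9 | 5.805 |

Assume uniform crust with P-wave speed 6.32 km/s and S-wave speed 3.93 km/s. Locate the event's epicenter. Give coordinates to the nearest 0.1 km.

-73.2 km east, 56.2 km north

Distance from S−P lag: d = Δt · v_P v_S / (v_P − v_S) = Δt · (6.32·3.93)/(6.32−3.93) ≈ 10.3923·Δt.
So d_N-02 = 80.07, d_N-03 = 18.72, d_N-04 = 60.33 km.
Circle about each station: (x + 100.7)² + (y + 19.0)² = 80.07²; (x + 55.4)² + (y − 50.4)² = 18.72²; (x + 13.5)² + (y − 64.9)² = 60.33².
Subtracting pairs of circle equations eliminates x²+y² and gives linear equations (the radical axes):
90.6 x + 138.8 y = 1168.60
174.4 x + 167.8 y = -3335.73
Solving the 2×2 system: x ≈ -73.2, y ≈ 56.2 km.
Check against N-02 (with the unrounded x, y): √((x + 100.7)²+(y + 19.0)²) = 80.07 ≈ 80.07 km. ✓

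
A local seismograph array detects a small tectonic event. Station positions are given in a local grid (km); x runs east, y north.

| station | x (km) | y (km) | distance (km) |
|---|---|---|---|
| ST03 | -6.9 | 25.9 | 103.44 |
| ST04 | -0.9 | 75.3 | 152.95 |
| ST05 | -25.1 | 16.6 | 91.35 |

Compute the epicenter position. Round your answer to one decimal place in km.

-31.8 km east, -74.5 km north

Circle about each station: (x + 6.9)² + (y − 25.9)² = 103.44²; (x + 0.9)² + (y − 75.3)² = 152.95²; (x + 25.1)² + (y − 16.6)² = 91.35².
Subtracting the ST03 equation from the ST04 and ST05 equations removes the quadratic terms:
12.0 x + 98.8 y = -7741.39
-36.4 x − 18.6 y = 2542.16
Solving the 2×2 system: x ≈ -31.8, y ≈ -74.5 km.
Check against ST03 (with the unrounded x, y): √((x + 6.9)²+(y − 25.9)²) = 103.43 ≈ 103.44 km. ✓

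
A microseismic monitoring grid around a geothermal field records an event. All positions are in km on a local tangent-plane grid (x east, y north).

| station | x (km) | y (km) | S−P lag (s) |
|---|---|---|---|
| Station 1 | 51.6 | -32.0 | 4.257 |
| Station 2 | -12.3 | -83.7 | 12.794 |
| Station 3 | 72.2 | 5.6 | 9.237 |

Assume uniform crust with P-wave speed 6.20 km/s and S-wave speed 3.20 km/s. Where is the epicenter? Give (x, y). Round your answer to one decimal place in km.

Distance from S−P lag: d = Δt · v_P v_S / (v_P − v_S) = Δt · (6.20·3.20)/(6.20−3.20) ≈ 6.6133·Δt.
So d_Station 1 = 28.15, d_Station 2 = 84.61, d_Station 3 = 61.09 km.
Circle about each station: (x − 51.6)² + (y + 32.0)² = 28.15²; (x + 12.3)² + (y + 83.7)² = 84.61²; (x − 72.2)² + (y − 5.6)² = 61.09².
Subtracting pairs of circle equations eliminates x²+y² and gives linear equations (the radical axes):
-127.8 x − 103.4 y = -2896.01
41.2 x + 75.2 y = -1381.93
Solving the 2×2 system: x ≈ 67.4, y ≈ -55.3 km.

67.4 km east, -55.3 km north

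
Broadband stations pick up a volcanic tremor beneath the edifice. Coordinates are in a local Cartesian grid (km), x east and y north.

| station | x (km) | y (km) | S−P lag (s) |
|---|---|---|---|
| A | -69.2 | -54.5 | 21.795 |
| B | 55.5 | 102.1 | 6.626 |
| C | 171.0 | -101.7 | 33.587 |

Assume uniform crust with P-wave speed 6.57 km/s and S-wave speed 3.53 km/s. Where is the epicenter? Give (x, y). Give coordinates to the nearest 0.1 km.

Distance from S−P lag: d = Δt · v_P v_S / (v_P − v_S) = Δt · (6.57·3.53)/(6.57−3.53) ≈ 7.6290·Δt.
So d_A = 166.27, d_B = 50.55, d_C = 256.23 km.
Circle about each station: (x + 69.2)² + (y + 54.5)² = 166.27²; (x − 55.5)² + (y − 102.1)² = 50.55²; (x − 171.0)² + (y + 101.7)² = 256.23².
Subtracting the A equation from the B and C equations removes the quadratic terms:
249.4 x + 313.2 y = 30836.18
480.4 x − 94.4 y = -6183.10
Solving the 2×2 system: x ≈ 5.6, y ≈ 94.0 km.

x ≈ 5.6 km, y ≈ 94.0 km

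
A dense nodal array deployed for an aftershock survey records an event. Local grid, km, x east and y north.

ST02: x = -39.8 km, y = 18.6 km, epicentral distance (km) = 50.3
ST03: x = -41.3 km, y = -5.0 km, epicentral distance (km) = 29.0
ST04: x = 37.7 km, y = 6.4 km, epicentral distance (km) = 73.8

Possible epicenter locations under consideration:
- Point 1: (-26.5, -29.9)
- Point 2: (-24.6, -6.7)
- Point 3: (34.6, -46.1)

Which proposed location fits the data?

Point 1

For each candidate, compare |candidate − station| to the reported distance:
Point 1: residuals ST02 0.0, ST03 0.0, ST04 0.0 → max 0.0 km
Point 2: residuals ST02 20.8, ST03 12.2, ST04 10.1 → max 20.8 km
Point 3: residuals ST02 48.3, ST03 57.3, ST04 21.2 → max 57.3 km
Only Point 1 has all residuals ≈ 0.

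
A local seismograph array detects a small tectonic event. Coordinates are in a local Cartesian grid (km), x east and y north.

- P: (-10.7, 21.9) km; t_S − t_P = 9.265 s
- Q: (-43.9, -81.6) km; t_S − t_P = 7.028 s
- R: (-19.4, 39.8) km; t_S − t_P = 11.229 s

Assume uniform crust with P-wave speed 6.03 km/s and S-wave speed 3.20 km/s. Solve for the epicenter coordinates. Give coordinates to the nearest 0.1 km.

(-40.5, -33.8)

Distance from S−P lag: d = Δt · v_P v_S / (v_P − v_S) = Δt · (6.03·3.20)/(6.03−3.20) ≈ 6.8184·Δt.
So d_P = 63.17, d_Q = 47.92, d_R = 76.56 km.
Circle about each station: (x + 10.7)² + (y − 21.9)² = 63.17²; (x + 43.9)² + (y + 81.6)² = 47.92²; (x + 19.4)² + (y − 39.8)² = 76.56².
Subtracting the P equation from the Q and R equations removes the quadratic terms:
-66.4 x − 207.0 y = 9685.79
-17.4 x + 35.8 y = -504.68
Solving the 2×2 system: x ≈ -40.5, y ≈ -33.8 km.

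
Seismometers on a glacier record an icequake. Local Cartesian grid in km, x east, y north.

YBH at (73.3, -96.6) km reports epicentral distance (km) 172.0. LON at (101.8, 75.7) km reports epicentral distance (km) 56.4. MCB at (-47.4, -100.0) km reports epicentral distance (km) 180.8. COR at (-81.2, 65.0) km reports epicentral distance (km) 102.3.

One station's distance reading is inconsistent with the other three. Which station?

Solve using three stations at a time. Using YBH, MCB, COR (subtract circle equations pairwise → linear system) gives (x, y) ≈ (21.1, 67.3).
Distances from that point to each station vs reported:
  YBH: calculated 172.0 vs reported 172.0 → residual 0.0 km
  LON: calculated 81.1 vs reported 56.4 → residual 24.7 km
  MCB: calculated 180.8 vs reported 180.8 → residual 0.0 km
  COR: calculated 102.4 vs reported 102.3 → residual 0.1 km
YBH, MCB, COR are mutually consistent (residuals ≈ 0); LON is off by 24.7 km.

LON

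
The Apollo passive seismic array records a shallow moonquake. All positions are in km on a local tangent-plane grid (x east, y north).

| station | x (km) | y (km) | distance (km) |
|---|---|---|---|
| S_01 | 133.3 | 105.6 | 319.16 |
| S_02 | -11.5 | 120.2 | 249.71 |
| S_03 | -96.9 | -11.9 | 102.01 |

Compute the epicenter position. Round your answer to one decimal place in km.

Circle about each station: (x − 133.3)² + (y − 105.6)² = 319.16²; (x + 11.5)² + (y − 120.2)² = 249.71²; (x + 96.9)² + (y + 11.9)² = 102.01².
Subtracting pairs of circle equations eliminates x²+y² and gives linear equations (the radical axes):
-289.6 x + 29.2 y = 25168.06
-460.4 x − 235.0 y = 72068.04
Solving the 2×2 system: x ≈ -98.4, y ≈ -113.9 km.
Check against S_01 (with the unrounded x, y): √((x − 133.3)²+(y − 105.6)²) = 319.16 ≈ 319.16 km. ✓

-98.4 km east, -113.9 km north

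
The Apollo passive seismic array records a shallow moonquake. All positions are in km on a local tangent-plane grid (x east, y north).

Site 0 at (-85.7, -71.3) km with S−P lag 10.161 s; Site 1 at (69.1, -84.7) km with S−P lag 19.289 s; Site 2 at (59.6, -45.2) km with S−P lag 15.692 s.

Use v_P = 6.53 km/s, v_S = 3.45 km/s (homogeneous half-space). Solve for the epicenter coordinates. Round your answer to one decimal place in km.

Distance from S−P lag: d = Δt · v_P v_S / (v_P − v_S) = Δt · (6.53·3.45)/(6.53−3.45) ≈ 7.3144·Δt.
So d_Site 0 = 74.32, d_Site 1 = 141.09, d_Site 2 = 114.78 km.
Circle about each station: (x + 85.7)² + (y + 71.3)² = 74.32²; (x − 69.1)² + (y + 84.7)² = 141.09²; (x − 59.6)² + (y + 45.2)² = 114.78².
Subtracting pairs of circle equations eliminates x²+y² and gives linear equations (the radical axes):
309.6 x − 26.8 y = -14862.21
290.6 x + 52.2 y = -14483.97
Solving the 2×2 system: x ≈ -48.6, y ≈ -6.9 km.

(-48.6, -6.9)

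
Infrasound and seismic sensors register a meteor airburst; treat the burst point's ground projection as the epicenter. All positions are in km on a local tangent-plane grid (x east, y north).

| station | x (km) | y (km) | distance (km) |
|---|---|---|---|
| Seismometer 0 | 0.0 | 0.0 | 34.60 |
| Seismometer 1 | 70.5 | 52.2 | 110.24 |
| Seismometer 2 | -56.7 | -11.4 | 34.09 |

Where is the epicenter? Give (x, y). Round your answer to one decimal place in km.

-32.3 km east, 12.4 km north

Circle about each station: x² + y² = 34.60²; (x − 70.5)² + (y − 52.2)² = 110.24²; (x + 56.7)² + (y + 11.4)² = 34.09².
Subtracting the Seismometer 0 equation from the Seismometer 1 and Seismometer 2 equations removes the quadratic terms:
141.0 x + 104.4 y = -3260.61
-113.4 x − 22.8 y = 3379.88
Solving the 2×2 system: x ≈ -32.3, y ≈ 12.4 km.
Check against Seismometer 0 (with the unrounded x, y): √(x²+y²) = 34.59 ≈ 34.60 km. ✓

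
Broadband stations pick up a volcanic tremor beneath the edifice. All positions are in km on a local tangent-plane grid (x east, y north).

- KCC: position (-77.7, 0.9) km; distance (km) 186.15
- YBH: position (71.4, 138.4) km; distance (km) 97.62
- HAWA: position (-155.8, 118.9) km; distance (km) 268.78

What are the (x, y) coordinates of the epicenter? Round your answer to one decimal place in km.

x ≈ 102.9 km, y ≈ 46.0 km

Circle about each station: (x + 77.7)² + (y − 0.9)² = 186.15²; (x − 71.4)² + (y − 138.4)² = 97.62²; (x + 155.8)² + (y − 118.9)² = 268.78².
Subtracting the KCC equation from the YBH and HAWA equations removes the quadratic terms:
298.2 x + 275.0 y = 43336.58
-156.2 x + 236.0 y = -5218.12
Solving the 2×2 system: x ≈ 102.9, y ≈ 46.0 km.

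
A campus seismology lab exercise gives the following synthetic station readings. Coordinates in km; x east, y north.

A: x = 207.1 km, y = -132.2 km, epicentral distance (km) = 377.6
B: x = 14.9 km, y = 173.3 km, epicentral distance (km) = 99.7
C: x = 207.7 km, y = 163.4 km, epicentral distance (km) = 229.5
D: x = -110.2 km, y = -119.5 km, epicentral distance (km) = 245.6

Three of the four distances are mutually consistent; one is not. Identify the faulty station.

C

Solve using three stations at a time. Using A, B, D (subtract circle equations pairwise → linear system) gives (x, y) ≈ (-71.2, 123.0).
Distances from that point to each station vs reported:
  A: calculated 377.6 vs reported 377.6 → residual 0.0 km
  B: calculated 99.7 vs reported 99.7 → residual 0.0 km
  C: calculated 281.8 vs reported 229.5 → residual 52.3 km
  D: calculated 245.6 vs reported 245.6 → residual 0.0 km
A, B, D are mutually consistent (residuals ≈ 0); C is off by 52.3 km.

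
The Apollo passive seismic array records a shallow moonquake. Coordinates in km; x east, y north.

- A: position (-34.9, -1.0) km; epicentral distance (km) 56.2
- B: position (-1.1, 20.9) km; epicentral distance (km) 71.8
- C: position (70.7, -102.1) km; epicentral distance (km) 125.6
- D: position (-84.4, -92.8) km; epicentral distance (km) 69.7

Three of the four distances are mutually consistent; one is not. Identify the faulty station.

Solve using three stations at a time. Using B, C, D (subtract circle equations pairwise → linear system) gives (x, y) ≈ (-38.6, -40.3).
Distances from that point to each station vs reported:
  A: calculated 39.5 vs reported 56.2 → residual 16.7 km
  B: calculated 71.8 vs reported 71.8 → residual 0.0 km
  C: calculated 125.6 vs reported 125.6 → residual 0.0 km
  D: calculated 69.7 vs reported 69.7 → residual 0.0 km
B, C, D are mutually consistent (residuals ≈ 0); A is off by 16.7 km.

A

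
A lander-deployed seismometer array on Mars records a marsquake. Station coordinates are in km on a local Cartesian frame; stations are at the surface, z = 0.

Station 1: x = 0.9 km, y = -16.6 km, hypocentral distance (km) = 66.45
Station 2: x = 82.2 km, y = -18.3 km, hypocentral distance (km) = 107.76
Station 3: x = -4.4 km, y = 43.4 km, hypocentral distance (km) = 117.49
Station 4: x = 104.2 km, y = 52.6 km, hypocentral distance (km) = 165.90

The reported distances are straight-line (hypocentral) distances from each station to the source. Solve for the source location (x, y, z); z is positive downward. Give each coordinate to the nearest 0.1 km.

(-3.7, -65.0, 45.3)

Each station gives a sphere (x−x_i)² + (y−y_i)² + z² = d_i² (stations at z=0).
Subtracting the Station 1 sphere from Station 2 and Station 3: z² cancels, leaving linear equations in x and y:
162.6 x − 3.4 y = -381.26
-10.6 x + 120.0 y = -7761.75
Solving: x ≈ -3.704, y ≈ -65.008 km (keep extra digits for the depth step; rounded: -3.7, -65.0).
Then from the Station 1 sphere: z² = 66.45² − (x − 0.9)² − (y + 16.6)² with x = -3.704, y = -65.008, so z ≈ 45.289 ≈ 45.3 km.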